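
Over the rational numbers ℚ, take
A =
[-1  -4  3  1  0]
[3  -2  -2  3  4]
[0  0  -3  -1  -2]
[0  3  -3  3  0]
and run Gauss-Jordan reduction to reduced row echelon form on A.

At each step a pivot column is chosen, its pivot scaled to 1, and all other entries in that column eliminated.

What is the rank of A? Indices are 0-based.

rank = 4

[1] R0 /= -1  ⇒  (1, 4, -3, -1, 0)
     R1 -= 3·R0  ⇒  (0, -14, 7, 6, 4)
[2] R1 /= -14  ⇒  (0, 1, -1/2, -3/7, -2/7)
     R0 -= 4·R1  ⇒  (1, 0, -1, 5/7, 8/7)
     R3 -= 3·R1  ⇒  (0, 0, -3/2, 30/7, 6/7)
[3] R2 /= -3  ⇒  (0, 0, 1, 1/3, 2/3)
     R0 -= -1·R2  ⇒  (1, 0, 0, 22/21, 38/21)
     R1 -= -1/2·R2  ⇒  (0, 1, 0, -11/42, 1/21)
     R3 -= -3/2·R2  ⇒  (0, 0, 0, 67/14, 13/7)
[4] R3 /= 67/14  ⇒  (0, 0, 0, 1, 26/67)
     R0 -= 22/21·R3  ⇒  (1, 0, 0, 0, 94/67)
     R1 -= -11/42·R3  ⇒  (0, 1, 0, 0, 10/67)
     R2 -= 1/3·R3  ⇒  (0, 0, 1, 0, 36/67)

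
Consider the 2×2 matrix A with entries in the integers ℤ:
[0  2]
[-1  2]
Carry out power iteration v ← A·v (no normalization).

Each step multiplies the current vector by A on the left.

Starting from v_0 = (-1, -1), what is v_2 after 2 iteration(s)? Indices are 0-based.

v_0 = (-1, -1).
v_1 = A·v_0 = (-2, -1).
v_2 = A·v_1 = (-2, 0).

v_2 = (-2, 0)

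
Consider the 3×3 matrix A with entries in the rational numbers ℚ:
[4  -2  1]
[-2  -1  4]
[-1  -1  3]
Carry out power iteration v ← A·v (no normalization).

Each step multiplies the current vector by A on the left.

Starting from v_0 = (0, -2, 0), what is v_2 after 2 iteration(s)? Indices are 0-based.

v_2 = (14, -2, 0)

v_0 = (0, -2, 0).
v_1 = A·v_0 = (4, 2, 2).
v_2 = A·v_1 = (14, -2, 0).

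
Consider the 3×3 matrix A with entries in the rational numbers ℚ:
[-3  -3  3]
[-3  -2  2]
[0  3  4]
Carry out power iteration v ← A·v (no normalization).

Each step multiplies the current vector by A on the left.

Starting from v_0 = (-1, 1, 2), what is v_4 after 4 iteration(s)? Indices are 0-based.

v_4 = (-321, -409, 1262)

v_0 = (-1, 1, 2).
v_1 = A·v_0 = (6, 5, 11).
v_2 = A·v_1 = (0, -6, 59).
v_3 = A·v_2 = (195, 130, 218).
v_4 = A·v_3 = (-321, -409, 1262).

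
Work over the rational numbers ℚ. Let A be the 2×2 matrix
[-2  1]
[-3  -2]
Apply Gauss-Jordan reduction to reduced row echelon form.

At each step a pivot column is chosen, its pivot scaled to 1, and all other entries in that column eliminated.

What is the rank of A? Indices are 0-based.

pivot(0,0)=-2: scale R0 → (1, -1/2)
  clear (1,0): R1 −= (-3)R0 → (0, -7/2)
pivot(1,1)=-7/2: scale R1 → (0, 1)
  clear (0,1): R0 −= (-1/2)R1 → (1, 0)

rank = 2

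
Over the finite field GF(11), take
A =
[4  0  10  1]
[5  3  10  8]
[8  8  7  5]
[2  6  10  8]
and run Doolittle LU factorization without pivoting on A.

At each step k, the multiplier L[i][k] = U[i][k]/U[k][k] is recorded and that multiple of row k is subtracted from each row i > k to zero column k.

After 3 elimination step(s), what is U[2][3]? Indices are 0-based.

U[2][3] = 7

k=0: U[0][0]=4
  eliminate (1,0): mult=4, new row 1: (0, 3, 3, 4); set L[1][0]=4
  eliminate (2,0): mult=2, new row 2: (0, 8, 9, 3); set L[2][0]=2
  eliminate (3,0): mult=6, new row 3: (0, 6, 5, 2); set L[3][0]=6
k=1: U[1][1]=3
  eliminate (2,1): mult=10, new row 2: (0, 0, 1, 7); set L[2][1]=10
  eliminate (3,1): mult=2, new row 3: (0, 0, 10, 5); set L[3][1]=2
k=2: U[2][2]=1
  eliminate (3,2): mult=10, new row 3: (0, 0, 0, 1); set L[3][2]=10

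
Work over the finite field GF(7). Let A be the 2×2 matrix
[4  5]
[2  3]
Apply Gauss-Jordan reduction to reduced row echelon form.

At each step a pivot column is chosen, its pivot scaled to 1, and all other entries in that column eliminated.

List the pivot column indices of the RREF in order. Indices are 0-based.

pivot columns: 0, 1

[1] R0 /= 4  ⇒  (1, 3)
     R1 -= 2·R0  ⇒  (0, 4)
[2] R1 /= 4  ⇒  (0, 1)
     R0 -= 3·R1  ⇒  (1, 0)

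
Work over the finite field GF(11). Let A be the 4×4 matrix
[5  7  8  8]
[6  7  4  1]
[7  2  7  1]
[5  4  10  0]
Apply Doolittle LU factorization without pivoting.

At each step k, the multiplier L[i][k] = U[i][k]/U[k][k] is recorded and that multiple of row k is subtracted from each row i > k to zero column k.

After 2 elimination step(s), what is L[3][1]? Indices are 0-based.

L[3][1] = 10

[col 0] pivot 5
  R1 -= 10*R0 → (0, 3, 1, 9)  (L[1][0] := 10)
  R2 -= 8*R0 → (0, 1, 9, 3)  (L[2][0] := 8)
  R3 -= 1*R0 → (0, 8, 2, 3)  (L[3][0] := 1)
[col 1] pivot 3
  R2 -= 4*R1 → (0, 0, 5, 0)  (L[2][1] := 4)
  R3 -= 10*R1 → (0, 0, 3, 1)  (L[3][1] := 10)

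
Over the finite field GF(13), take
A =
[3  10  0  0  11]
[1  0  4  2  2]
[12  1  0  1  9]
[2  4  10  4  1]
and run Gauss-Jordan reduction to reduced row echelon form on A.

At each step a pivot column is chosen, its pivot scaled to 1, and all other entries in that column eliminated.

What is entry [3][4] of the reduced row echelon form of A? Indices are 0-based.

[1] R0 /= 3  ⇒  (1, 12, 0, 0, 8)
     R1 -= 1·R0  ⇒  (0, 1, 4, 2, 7)
     R2 -= 12·R0  ⇒  (0, 0, 0, 1, 4)
     R3 -= 2·R0  ⇒  (0, 6, 10, 4, 11)
[2] R1 /= 1  ⇒  (0, 1, 4, 2, 7)
     R0 -= 12·R1  ⇒  (1, 0, 4, 2, 2)
     R3 -= 6·R1  ⇒  (0, 0, 12, 5, 8)
[3] R2 <-> R3
[3] R2 /= 12  ⇒  (0, 0, 1, 8, 5)
     R0 -= 4·R2  ⇒  (1, 0, 0, 9, 8)
     R1 -= 4·R2  ⇒  (0, 1, 0, 9, 0)
[4] R3 /= 1  ⇒  (0, 0, 0, 1, 4)
     R0 -= 9·R3  ⇒  (1, 0, 0, 0, 11)
     R1 -= 9·R3  ⇒  (0, 1, 0, 0, 3)
     R2 -= 8·R3  ⇒  (0, 0, 1, 0, 12)

M[3][4] = 4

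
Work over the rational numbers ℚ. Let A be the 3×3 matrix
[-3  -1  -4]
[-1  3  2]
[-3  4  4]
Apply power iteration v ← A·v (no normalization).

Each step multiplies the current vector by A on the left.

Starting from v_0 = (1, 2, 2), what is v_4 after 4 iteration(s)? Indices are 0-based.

v_0 = (1, 2, 2).
v_1 = A·v_0 = (-13, 9, 13).
v_2 = A·v_1 = (-22, 66, 127).
v_3 = A·v_2 = (-508, 474, 838).
v_4 = A·v_3 = (-2302, 3606, 6772).

v_4 = (-2302, 3606, 6772)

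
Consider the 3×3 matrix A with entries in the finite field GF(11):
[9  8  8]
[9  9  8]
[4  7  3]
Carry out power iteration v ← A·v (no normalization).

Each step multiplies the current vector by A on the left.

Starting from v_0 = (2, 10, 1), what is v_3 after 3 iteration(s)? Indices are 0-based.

v_0 = (2, 10, 1).
v_1 = A·v_0 = (7, 6, 4).
v_2 = A·v_1 = (0, 6, 5).
v_3 = A·v_2 = (0, 6, 2).

v_3 = (0, 6, 2)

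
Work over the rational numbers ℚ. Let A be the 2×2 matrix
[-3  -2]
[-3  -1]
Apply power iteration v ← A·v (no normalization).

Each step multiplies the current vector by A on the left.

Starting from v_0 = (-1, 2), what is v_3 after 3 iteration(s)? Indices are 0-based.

v_0 = (-1, 2).
v_1 = A·v_0 = (-1, 1).
v_2 = A·v_1 = (1, 2).
v_3 = A·v_2 = (-7, -5).

v_3 = (-7, -5)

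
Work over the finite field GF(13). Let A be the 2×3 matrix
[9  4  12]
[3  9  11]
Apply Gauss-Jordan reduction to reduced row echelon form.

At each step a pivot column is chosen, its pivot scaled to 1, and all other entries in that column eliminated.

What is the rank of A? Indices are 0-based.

rank = 2

pivot(0,0)=9: scale R0 → (1, 12, 10)
  clear (1,0): R1 −= (3)R0 → (0, 12, 7)
pivot(1,1)=12: scale R1 → (0, 1, 6)
  clear (0,1): R0 −= (12)R1 → (1, 0, 3)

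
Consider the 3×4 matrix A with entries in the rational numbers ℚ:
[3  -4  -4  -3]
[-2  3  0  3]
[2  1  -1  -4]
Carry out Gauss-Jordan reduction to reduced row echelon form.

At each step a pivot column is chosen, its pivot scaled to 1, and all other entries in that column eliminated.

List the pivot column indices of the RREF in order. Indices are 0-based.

[1] R0 /= 3  ⇒  (1, -4/3, -4/3, -1)
     R1 -= -2·R0  ⇒  (0, 1/3, -8/3, 1)
     R2 -= 2·R0  ⇒  (0, 11/3, 5/3, -2)
[2] R1 /= 1/3  ⇒  (0, 1, -8, 3)
     R0 -= -4/3·R1  ⇒  (1, 0, -12, 3)
     R2 -= 11/3·R1  ⇒  (0, 0, 31, -13)
[3] R2 /= 31  ⇒  (0, 0, 1, -13/31)
     R0 -= -12·R2  ⇒  (1, 0, 0, -63/31)
     R1 -= -8·R2  ⇒  (0, 1, 0, -11/31)

pivot columns: 0, 1, 2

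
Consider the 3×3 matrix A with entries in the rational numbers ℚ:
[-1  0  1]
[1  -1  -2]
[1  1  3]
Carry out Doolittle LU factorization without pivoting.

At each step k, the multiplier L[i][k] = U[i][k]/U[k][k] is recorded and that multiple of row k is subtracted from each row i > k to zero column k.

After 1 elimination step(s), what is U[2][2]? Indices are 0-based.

[col 0] pivot -1
  R1 -= -1*R0 → (0, -1, -1)  (L[1][0] := -1)
  R2 -= -1*R0 → (0, 1, 4)  (L[2][0] := -1)

U[2][2] = 4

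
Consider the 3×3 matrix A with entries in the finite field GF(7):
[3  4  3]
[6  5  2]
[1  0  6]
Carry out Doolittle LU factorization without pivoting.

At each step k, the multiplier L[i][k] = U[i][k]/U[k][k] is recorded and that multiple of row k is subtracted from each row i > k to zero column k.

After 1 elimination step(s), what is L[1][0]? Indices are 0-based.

[col 0] pivot 3
  R1 -= 2*R0 → (0, 4, 3)  (L[1][0] := 2)
  R2 -= 5*R0 → (0, 1, 5)  (L[2][0] := 5)

L[1][0] = 2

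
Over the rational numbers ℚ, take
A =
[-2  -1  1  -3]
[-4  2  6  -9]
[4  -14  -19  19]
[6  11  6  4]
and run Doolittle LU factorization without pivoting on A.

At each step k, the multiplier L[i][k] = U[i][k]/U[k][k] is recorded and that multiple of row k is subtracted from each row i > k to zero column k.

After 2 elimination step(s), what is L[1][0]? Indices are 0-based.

[col 0] pivot -2
  R1 -= 2*R0 → (0, 4, 4, -3)  (L[1][0] := 2)
  R2 -= -2*R0 → (0, -16, -17, 13)  (L[2][0] := -2)
  R3 -= -3*R0 → (0, 8, 9, -5)  (L[3][0] := -3)
[col 1] pivot 4
  R2 -= -4*R1 → (0, 0, -1, 1)  (L[2][1] := -4)
  R3 -= 2*R1 → (0, 0, 1, 1)  (L[3][1] := 2)

L[1][0] = 2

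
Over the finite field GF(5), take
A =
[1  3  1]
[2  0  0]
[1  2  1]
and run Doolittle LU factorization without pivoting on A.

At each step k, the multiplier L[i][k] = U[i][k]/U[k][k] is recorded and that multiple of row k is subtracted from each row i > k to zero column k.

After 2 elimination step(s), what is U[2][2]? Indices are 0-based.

Step 1: pivot at (0,0) is 1.
  row1 ← row1 − (2)·row0  ⇒  L[1][0]=2, U row1=(0, 4, 3)
  row2 ← row2 − (1)·row0  ⇒  L[2][0]=1, U row2=(0, 4, 0)
Step 2: pivot at (1,1) is 4.
  row2 ← row2 − (1)·row1  ⇒  L[2][1]=1, U row2=(0, 0, 2)

U[2][2] = 2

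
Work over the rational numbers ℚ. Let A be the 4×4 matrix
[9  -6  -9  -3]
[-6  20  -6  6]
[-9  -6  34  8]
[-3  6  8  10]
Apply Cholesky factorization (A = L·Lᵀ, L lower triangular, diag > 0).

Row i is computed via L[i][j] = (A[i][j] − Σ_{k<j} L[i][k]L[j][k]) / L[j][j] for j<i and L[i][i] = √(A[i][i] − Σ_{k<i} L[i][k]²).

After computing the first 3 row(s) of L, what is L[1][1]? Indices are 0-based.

Step 1: L[0][0] = √(9) = 3.
  L[1][0] = (-6) / L[0][0] = -2.
Step 2: L[1][1] = √(16) = 4.
  L[2][0] = (-9) / L[0][0] = -3.
  L[2][1] = (-12) / L[1][1] = -3.
Step 3: L[2][2] = √(16) = 4.

L[1][1] = 4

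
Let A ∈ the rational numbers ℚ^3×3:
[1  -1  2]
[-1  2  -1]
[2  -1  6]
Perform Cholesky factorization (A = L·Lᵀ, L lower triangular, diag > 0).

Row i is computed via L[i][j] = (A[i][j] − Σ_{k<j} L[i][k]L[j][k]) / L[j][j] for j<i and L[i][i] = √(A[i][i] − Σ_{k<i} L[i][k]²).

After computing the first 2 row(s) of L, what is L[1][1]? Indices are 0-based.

L[1][1] = 1

Step 1: L[0][0] = √(1) = 1.
  L[1][0] = (-1) / L[0][0] = -1.
Step 2: L[1][1] = √(1) = 1.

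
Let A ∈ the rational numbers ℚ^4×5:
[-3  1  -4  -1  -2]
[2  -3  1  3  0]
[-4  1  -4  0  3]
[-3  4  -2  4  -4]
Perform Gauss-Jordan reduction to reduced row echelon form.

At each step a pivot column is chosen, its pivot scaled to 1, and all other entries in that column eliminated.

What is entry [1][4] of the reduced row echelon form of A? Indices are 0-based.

M[1][4] = -237/89

step 1: normalize row 0 (÷-3) = (1, -1/3, 4/3, 1/3, 2/3)
  row 1: subtract 2×row0 = (0, -7/3, -5/3, 7/3, -4/3)
  row 2: subtract -4×row0 = (0, -1/3, 4/3, 4/3, 17/3)
  row 3: subtract -3×row0 = (0, 3, 2, 5, -2)
step 2: normalize row 1 (÷-7/3) = (0, 1, 5/7, -1, 4/7)
  row 0: subtract -1/3×row1 = (1, 0, 11/7, 0, 6/7)
  row 2: subtract -1/3×row1 = (0, 0, 11/7, 1, 41/7)
  row 3: subtract 3×row1 = (0, 0, -1/7, 8, -26/7)
step 3: normalize row 2 (÷11/7) = (0, 0, 1, 7/11, 41/11)
  row 0: subtract 11/7×row2 = (1, 0, 0, -1, -5)
  row 1: subtract 5/7×row2 = (0, 1, 0, -16/11, -23/11)
  row 3: subtract -1/7×row2 = (0, 0, 0, 89/11, -35/11)
step 4: normalize row 3 (÷89/11) = (0, 0, 0, 1, -35/89)
  row 0: subtract -1×row3 = (1, 0, 0, 0, -480/89)
  row 1: subtract -16/11×row3 = (0, 1, 0, 0, -237/89)
  row 2: subtract 7/11×row3 = (0, 0, 1, 0, 354/89)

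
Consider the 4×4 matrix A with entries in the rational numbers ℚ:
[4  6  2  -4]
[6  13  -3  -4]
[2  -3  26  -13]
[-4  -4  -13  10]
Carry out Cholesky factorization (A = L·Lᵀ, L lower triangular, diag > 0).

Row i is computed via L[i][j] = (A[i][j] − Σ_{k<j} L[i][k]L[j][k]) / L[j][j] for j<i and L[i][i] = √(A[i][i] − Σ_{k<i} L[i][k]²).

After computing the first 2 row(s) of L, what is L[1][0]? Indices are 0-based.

Step 1: L[0][0] = √(4) = 2.
  L[1][0] = (6) / L[0][0] = 3.
Step 2: L[1][1] = √(4) = 2.

L[1][0] = 3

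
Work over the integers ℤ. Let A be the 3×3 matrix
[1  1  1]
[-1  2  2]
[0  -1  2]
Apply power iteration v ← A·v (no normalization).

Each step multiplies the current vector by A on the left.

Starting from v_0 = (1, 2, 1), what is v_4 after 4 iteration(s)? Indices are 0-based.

v_4 = (-13, -56, -25)

v_0 = (1, 2, 1).
v_1 = A·v_0 = (4, 5, 0).
v_2 = A·v_1 = (9, 6, -5).
v_3 = A·v_2 = (10, -7, -16).
v_4 = A·v_3 = (-13, -56, -25).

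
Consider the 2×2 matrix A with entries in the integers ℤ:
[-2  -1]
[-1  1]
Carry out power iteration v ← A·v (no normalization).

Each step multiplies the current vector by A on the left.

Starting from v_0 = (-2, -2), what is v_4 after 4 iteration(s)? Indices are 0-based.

v_4 = (-66, -24)

v_0 = (-2, -2).
v_1 = A·v_0 = (6, 0).
v_2 = A·v_1 = (-12, -6).
v_3 = A·v_2 = (30, 6).
v_4 = A·v_3 = (-66, -24).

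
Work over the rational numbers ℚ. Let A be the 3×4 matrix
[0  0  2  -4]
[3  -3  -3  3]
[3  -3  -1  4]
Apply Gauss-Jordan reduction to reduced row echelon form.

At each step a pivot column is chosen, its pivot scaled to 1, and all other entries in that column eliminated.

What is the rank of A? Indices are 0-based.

rank = 3

pivot(0,0): swap R0↔R1
pivot(0,0)=3: scale R0 → (1, -1, -1, 1)
  clear (2,0): R2 −= (3)R0 → (0, 0, 2, 1)
col 1: no nonzero at/below row 1; advance.
pivot(1,2)=2: scale R1 → (0, 0, 1, -2)
  clear (0,2): R0 −= (-1)R1 → (1, -1, 0, -1)
  clear (2,2): R2 −= (2)R1 → (0, 0, 0, 5)
pivot(2,3)=5: scale R2 → (0, 0, 0, 1)
  clear (0,3): R0 −= (-1)R2 → (1, -1, 0, 0)
  clear (1,3): R1 −= (-2)R2 → (0, 0, 1, 0)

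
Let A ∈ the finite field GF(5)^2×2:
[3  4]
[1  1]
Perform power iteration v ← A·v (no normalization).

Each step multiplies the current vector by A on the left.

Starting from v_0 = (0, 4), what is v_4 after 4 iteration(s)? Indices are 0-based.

v_0 = (0, 4).
v_1 = A·v_0 = (1, 4).
v_2 = A·v_1 = (4, 0).
v_3 = A·v_2 = (2, 4).
v_4 = A·v_3 = (2, 1).

v_4 = (2, 1)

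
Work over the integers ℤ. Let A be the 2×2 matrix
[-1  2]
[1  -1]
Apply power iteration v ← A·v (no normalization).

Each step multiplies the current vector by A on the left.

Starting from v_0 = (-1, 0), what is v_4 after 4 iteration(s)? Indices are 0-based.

v_0 = (-1, 0).
v_1 = A·v_0 = (1, -1).
v_2 = A·v_1 = (-3, 2).
v_3 = A·v_2 = (7, -5).
v_4 = A·v_3 = (-17, 12).

v_4 = (-17, 12)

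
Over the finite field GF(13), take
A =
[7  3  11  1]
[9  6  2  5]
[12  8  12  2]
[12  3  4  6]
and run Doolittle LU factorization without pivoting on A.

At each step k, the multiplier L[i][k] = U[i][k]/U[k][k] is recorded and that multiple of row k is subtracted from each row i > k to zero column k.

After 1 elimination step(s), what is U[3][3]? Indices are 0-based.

Step 1: pivot at (0,0) is 7.
  row1 ← row1 − (5)·row0  ⇒  L[1][0]=5, U row1=(0, 4, 12, 0)
  row2 ← row2 − (11)·row0  ⇒  L[2][0]=11, U row2=(0, 1, 8, 4)
  row3 ← row3 − (11)·row0  ⇒  L[3][0]=11, U row3=(0, 9, 0, 8)

U[3][3] = 8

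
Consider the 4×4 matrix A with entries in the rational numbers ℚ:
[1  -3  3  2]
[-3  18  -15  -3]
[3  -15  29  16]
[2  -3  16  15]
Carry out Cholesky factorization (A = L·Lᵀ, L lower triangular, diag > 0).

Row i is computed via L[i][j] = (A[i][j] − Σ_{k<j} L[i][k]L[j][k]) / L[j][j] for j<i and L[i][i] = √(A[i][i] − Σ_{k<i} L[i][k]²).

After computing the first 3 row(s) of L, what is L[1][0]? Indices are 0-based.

Step 1: L[0][0] = √(1) = 1.
  L[1][0] = (-3) / L[0][0] = -3.
Step 2: L[1][1] = √(9) = 3.
  L[2][0] = (3) / L[0][0] = 3.
  L[2][1] = (-6) / L[1][1] = -2.
Step 3: L[2][2] = √(16) = 4.

L[1][0] = -3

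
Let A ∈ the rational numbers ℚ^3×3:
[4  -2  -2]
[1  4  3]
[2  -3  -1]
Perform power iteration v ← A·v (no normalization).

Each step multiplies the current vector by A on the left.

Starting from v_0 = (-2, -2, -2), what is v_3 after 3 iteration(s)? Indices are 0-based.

v_3 = (112, -52, 160)

v_0 = (-2, -2, -2).
v_1 = A·v_0 = (0, -16, 4).
v_2 = A·v_1 = (24, -52, 44).
v_3 = A·v_2 = (112, -52, 160).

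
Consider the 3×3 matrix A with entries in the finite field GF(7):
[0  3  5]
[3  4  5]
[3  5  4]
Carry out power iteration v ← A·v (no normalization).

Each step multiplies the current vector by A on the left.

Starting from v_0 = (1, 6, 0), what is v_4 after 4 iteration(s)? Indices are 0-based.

v_0 = (1, 6, 0).
v_1 = A·v_0 = (4, 6, 5).
v_2 = A·v_1 = (1, 5, 6).
v_3 = A·v_2 = (3, 4, 3).
v_4 = A·v_3 = (6, 5, 6).

v_4 = (6, 5, 6)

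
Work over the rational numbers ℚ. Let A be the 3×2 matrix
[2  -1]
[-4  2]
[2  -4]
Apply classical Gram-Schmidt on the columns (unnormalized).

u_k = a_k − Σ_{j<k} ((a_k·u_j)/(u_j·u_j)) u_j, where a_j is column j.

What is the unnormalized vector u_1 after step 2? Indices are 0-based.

u_1 = (1/2, -1, -5/2)

Step 1: u_0 = a_0 = (2, -4, 2).
Step 2: u_1 = a_1 − (-3/4)·u_0 = (1/2, -1, -5/2).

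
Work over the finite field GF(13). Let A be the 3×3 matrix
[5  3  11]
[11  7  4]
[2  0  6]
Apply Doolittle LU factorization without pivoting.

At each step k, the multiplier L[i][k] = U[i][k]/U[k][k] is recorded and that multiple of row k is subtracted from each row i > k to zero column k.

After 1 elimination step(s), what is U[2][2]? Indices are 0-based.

[col 0] pivot 5
  R1 -= 10*R0 → (0, 3, 11)  (L[1][0] := 10)
  R2 -= 3*R0 → (0, 4, 12)  (L[2][0] := 3)

U[2][2] = 12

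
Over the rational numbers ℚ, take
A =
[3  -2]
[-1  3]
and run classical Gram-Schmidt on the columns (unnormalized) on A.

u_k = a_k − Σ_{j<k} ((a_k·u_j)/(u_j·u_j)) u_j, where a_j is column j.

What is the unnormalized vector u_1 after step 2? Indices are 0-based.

Step 1: u_0 = a_0 = (3, -1).
Step 2: u_1 = a_1 − (-9/10)·u_0 = (7/10, 21/10).

u_1 = (7/10, 21/10)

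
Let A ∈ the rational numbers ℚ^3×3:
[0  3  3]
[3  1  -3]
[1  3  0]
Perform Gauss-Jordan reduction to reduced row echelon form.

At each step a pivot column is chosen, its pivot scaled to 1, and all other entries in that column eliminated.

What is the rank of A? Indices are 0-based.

rank = 3

step 1: exchange rows 0,1
step 1: normalize row 0 (÷3) = (1, 1/3, -1)
  row 2: subtract 1×row0 = (0, 8/3, 1)
step 2: normalize row 1 (÷3) = (0, 1, 1)
  row 0: subtract 1/3×row1 = (1, 0, -4/3)
  row 2: subtract 8/3×row1 = (0, 0, -5/3)
step 3: normalize row 2 (÷-5/3) = (0, 0, 1)
  row 0: subtract -4/3×row2 = (1, 0, 0)
  row 1: subtract 1×row2 = (0, 1, 0)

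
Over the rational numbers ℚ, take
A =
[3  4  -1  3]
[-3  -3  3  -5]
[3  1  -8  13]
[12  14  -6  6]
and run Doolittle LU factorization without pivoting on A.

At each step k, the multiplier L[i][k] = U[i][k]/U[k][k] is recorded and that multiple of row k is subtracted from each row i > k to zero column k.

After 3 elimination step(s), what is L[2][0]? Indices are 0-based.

k=0: U[0][0]=3
  eliminate (1,0): mult=-1, new row 1: (0, 1, 2, -2); set L[1][0]=-1
  eliminate (2,0): mult=1, new row 2: (0, -3, -7, 10); set L[2][0]=1
  eliminate (3,0): mult=4, new row 3: (0, -2, -2, -6); set L[3][0]=4
k=1: U[1][1]=1
  eliminate (2,1): mult=-3, new row 2: (0, 0, -1, 4); set L[2][1]=-3
  eliminate (3,1): mult=-2, new row 3: (0, 0, 2, -10); set L[3][1]=-2
k=2: U[2][2]=-1
  eliminate (3,2): mult=-2, new row 3: (0, 0, 0, -2); set L[3][2]=-2

L[2][0] = 1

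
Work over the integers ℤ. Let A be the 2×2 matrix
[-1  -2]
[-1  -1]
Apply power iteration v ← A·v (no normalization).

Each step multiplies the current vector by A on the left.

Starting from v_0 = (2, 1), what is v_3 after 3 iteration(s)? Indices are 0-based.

v_3 = (-24, -17)

v_0 = (2, 1).
v_1 = A·v_0 = (-4, -3).
v_2 = A·v_1 = (10, 7).
v_3 = A·v_2 = (-24, -17).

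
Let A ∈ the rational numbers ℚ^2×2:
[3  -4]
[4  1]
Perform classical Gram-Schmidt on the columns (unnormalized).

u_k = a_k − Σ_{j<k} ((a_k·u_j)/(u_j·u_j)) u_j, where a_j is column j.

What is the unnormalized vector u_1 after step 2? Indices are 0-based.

Step 1: u_0 = a_0 = (3, 4).
Step 2: u_1 = a_1 − (-8/25)·u_0 = (-76/25, 57/25).

u_1 = (-76/25, 57/25)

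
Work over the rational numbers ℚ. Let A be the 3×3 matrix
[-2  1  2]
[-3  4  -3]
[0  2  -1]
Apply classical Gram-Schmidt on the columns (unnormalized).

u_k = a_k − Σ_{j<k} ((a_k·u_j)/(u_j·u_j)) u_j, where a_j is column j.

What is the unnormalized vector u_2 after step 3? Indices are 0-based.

Step 1: u_0 = a_0 = (-2, -3, 0).
Step 2: u_1 = a_1 − (-14/13)·u_0 = (-15/13, 10/13, 2).
Step 3: u_2 = a_2 − (5/13)·u_0 − (-86/77)·u_1 = (114/77, -76/77, 95/77).

u_2 = (114/77, -76/77, 95/77)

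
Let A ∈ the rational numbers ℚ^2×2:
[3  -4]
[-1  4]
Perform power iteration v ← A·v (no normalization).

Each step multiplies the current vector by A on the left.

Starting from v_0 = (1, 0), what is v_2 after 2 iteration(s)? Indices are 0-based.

v_0 = (1, 0).
v_1 = A·v_0 = (3, -1).
v_2 = A·v_1 = (13, -7).

v_2 = (13, -7)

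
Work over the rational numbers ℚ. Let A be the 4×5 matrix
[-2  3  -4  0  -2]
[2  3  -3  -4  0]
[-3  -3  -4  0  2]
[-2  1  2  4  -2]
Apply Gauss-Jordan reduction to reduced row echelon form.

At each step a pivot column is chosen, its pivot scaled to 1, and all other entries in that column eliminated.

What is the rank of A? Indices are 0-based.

[1] R0 /= -2  ⇒  (1, -3/2, 2, 0, 1)
     R1 -= 2·R0  ⇒  (0, 6, -7, -4, -2)
     R2 -= -3·R0  ⇒  (0, -15/2, 2, 0, 5)
     R3 -= -2·R0  ⇒  (0, -2, 6, 4, 0)
[2] R1 /= 6  ⇒  (0, 1, -7/6, -2/3, -1/3)
     R0 -= -3/2·R1  ⇒  (1, 0, 1/4, -1, 1/2)
     R2 -= -15/2·R1  ⇒  (0, 0, -27/4, -5, 5/2)
     R3 -= -2·R1  ⇒  (0, 0, 11/3, 8/3, -2/3)
[3] R2 /= -27/4  ⇒  (0, 0, 1, 20/27, -10/27)
     R0 -= 1/4·R2  ⇒  (1, 0, 0, -32/27, 16/27)
     R1 -= -7/6·R2  ⇒  (0, 1, 0, 16/81, -62/81)
     R3 -= 11/3·R2  ⇒  (0, 0, 0, -4/81, 56/81)
[4] R3 /= -4/81  ⇒  (0, 0, 0, 1, -14)
     R0 -= -32/27·R3  ⇒  (1, 0, 0, 0, -16)
     R1 -= 16/81·R3  ⇒  (0, 1, 0, 0, 2)
     R2 -= 20/27·R3  ⇒  (0, 0, 1, 0, 10)

rank = 4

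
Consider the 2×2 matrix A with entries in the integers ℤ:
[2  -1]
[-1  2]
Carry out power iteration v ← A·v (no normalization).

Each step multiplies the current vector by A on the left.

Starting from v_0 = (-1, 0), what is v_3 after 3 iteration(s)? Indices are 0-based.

v_0 = (-1, 0).
v_1 = A·v_0 = (-2, 1).
v_2 = A·v_1 = (-5, 4).
v_3 = A·v_2 = (-14, 13).

v_3 = (-14, 13)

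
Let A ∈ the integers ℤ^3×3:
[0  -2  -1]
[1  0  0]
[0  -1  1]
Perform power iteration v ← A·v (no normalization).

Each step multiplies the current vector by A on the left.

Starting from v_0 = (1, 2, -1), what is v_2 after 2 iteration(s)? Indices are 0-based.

v_0 = (1, 2, -1).
v_1 = A·v_0 = (-3, 1, -3).
v_2 = A·v_1 = (1, -3, -4).

v_2 = (1, -3, -4)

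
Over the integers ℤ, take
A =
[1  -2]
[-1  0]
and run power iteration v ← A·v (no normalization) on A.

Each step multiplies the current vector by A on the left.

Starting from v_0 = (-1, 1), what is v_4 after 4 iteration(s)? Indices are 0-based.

v_0 = (-1, 1).
v_1 = A·v_0 = (-3, 1).
v_2 = A·v_1 = (-5, 3).
v_3 = A·v_2 = (-11, 5).
v_4 = A·v_3 = (-21, 11).

v_4 = (-21, 11)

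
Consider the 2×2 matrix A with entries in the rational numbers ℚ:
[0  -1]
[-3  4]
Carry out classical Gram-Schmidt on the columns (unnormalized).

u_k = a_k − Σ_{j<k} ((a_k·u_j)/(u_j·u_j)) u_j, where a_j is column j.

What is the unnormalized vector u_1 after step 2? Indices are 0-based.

u_1 = (-1, 0)

Step 1: u_0 = a_0 = (0, -3).
Step 2: u_1 = a_1 − (-4/3)·u_0 = (-1, 0).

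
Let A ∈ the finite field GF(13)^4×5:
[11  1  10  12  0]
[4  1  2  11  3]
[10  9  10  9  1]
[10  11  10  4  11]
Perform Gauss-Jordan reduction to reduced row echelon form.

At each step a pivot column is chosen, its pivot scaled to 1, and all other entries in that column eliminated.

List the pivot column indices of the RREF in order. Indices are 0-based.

pivot columns: 0, 1, 2, 3

pivot(0,0)=11: scale R0 → (1, 6, 8, 7, 0)
  clear (1,0): R1 −= (4)R0 → (0, 3, 9, 9, 3)
  clear (2,0): R2 −= (10)R0 → (0, 1, 8, 4, 1)
  clear (3,0): R3 −= (10)R0 → (0, 3, 8, 12, 11)
pivot(1,1)=3: scale R1 → (0, 1, 3, 3, 1)
  clear (0,1): R0 −= (6)R1 → (1, 0, 3, 2, 7)
  clear (2,1): R2 −= (1)R1 → (0, 0, 5, 1, 0)
  clear (3,1): R3 −= (3)R1 → (0, 0, 12, 3, 8)
pivot(2,2)=5: scale R2 → (0, 0, 1, 8, 0)
  clear (0,2): R0 −= (3)R2 → (1, 0, 0, 4, 7)
  clear (1,2): R1 −= (3)R2 → (0, 1, 0, 5, 1)
  clear (3,2): R3 −= (12)R2 → (0, 0, 0, 11, 8)
pivot(3,3)=11: scale R3 → (0, 0, 0, 1, 9)
  clear (0,3): R0 −= (4)R3 → (1, 0, 0, 0, 10)
  clear (1,3): R1 −= (5)R3 → (0, 1, 0, 0, 8)
  clear (2,3): R2 −= (8)R3 → (0, 0, 1, 0, 6)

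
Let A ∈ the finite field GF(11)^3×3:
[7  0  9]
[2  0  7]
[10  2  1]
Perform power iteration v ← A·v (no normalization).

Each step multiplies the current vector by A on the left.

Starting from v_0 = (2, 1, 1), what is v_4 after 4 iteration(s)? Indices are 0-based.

v_0 = (2, 1, 1).
v_1 = A·v_0 = (1, 0, 1).
v_2 = A·v_1 = (5, 9, 0).
v_3 = A·v_2 = (2, 10, 2).
v_4 = A·v_3 = (10, 7, 9).

v_4 = (10, 7, 9)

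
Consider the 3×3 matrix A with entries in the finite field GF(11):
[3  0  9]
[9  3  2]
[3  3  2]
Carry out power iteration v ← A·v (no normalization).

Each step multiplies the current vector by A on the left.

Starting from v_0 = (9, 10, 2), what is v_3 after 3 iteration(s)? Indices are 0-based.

v_0 = (9, 10, 2).
v_1 = A·v_0 = (1, 5, 6).
v_2 = A·v_1 = (2, 3, 8).
v_3 = A·v_2 = (1, 10, 9).

v_3 = (1, 10, 9)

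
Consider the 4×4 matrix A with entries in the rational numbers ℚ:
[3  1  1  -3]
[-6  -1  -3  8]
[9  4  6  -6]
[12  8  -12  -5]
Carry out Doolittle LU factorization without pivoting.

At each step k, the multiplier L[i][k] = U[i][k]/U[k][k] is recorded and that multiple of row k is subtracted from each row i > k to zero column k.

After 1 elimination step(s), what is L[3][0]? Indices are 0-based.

L[3][0] = 4

k=0: U[0][0]=3
  eliminate (1,0): mult=-2, new row 1: (0, 1, -1, 2); set L[1][0]=-2
  eliminate (2,0): mult=3, new row 2: (0, 1, 3, 3); set L[2][0]=3
  eliminate (3,0): mult=4, new row 3: (0, 4, -16, 7); set L[3][0]=4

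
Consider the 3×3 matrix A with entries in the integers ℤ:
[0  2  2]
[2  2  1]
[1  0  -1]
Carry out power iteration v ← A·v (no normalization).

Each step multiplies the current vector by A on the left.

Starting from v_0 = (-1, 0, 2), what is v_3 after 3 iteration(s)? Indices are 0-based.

v_0 = (-1, 0, 2).
v_1 = A·v_0 = (4, 0, -3).
v_2 = A·v_1 = (-6, 5, 7).
v_3 = A·v_2 = (24, 5, -13).

v_3 = (24, 5, -13)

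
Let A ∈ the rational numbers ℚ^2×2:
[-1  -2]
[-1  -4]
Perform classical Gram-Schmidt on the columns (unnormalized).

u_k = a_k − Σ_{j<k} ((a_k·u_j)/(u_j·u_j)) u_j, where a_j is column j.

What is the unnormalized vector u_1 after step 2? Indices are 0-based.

u_1 = (1, -1)

Step 1: u_0 = a_0 = (-1, -1).
Step 2: u_1 = a_1 − (3)·u_0 = (1, -1).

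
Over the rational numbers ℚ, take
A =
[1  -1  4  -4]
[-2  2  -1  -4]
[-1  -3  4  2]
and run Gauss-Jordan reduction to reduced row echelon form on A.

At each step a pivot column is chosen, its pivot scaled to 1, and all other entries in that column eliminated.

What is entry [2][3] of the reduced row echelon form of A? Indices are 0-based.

step 1: normalize row 0 (÷1) = (1, -1, 4, -4)
  row 1: subtract -2×row0 = (0, 0, 7, -12)
  row 2: subtract -1×row0 = (0, -4, 8, -2)
step 2: exchange rows 1,2
step 2: normalize row 1 (÷-4) = (0, 1, -2, 1/2)
  row 0: subtract -1×row1 = (1, 0, 2, -7/2)
step 3: normalize row 2 (÷7) = (0, 0, 1, -12/7)
  row 0: subtract 2×row2 = (1, 0, 0, -1/14)
  row 1: subtract -2×row2 = (0, 1, 0, -41/14)

M[2][3] = -12/7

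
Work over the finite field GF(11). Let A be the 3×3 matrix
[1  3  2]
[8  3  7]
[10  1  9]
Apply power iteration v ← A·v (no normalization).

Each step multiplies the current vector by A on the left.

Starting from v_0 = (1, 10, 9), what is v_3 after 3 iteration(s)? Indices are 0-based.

v_0 = (1, 10, 9).
v_1 = A·v_0 = (5, 2, 2).
v_2 = A·v_1 = (4, 5, 4).
v_3 = A·v_2 = (5, 9, 4).

v_3 = (5, 9, 4)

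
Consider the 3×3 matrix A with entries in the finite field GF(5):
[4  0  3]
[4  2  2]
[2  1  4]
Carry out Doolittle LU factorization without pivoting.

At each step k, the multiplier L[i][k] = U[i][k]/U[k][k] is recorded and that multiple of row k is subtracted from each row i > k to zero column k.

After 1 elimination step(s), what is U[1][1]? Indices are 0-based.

k=0: U[0][0]=4
  eliminate (1,0): mult=1, new row 1: (0, 2, 4); set L[1][0]=1
  eliminate (2,0): mult=3, new row 2: (0, 1, 0); set L[2][0]=3

U[1][1] = 2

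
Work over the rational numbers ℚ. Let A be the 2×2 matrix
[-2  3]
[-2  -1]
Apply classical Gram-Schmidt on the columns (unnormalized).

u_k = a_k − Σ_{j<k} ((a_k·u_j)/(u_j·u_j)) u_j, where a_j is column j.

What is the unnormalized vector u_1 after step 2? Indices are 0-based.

Step 1: u_0 = a_0 = (-2, -2).
Step 2: u_1 = a_1 − (-1/2)·u_0 = (2, -2).

u_1 = (2, -2)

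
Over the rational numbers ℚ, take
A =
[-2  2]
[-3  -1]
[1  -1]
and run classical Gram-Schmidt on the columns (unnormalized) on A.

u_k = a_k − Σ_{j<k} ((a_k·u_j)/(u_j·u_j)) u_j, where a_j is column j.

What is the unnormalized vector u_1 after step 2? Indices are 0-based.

u_1 = (12/7, -10/7, -6/7)

Step 1: u_0 = a_0 = (-2, -3, 1).
Step 2: u_1 = a_1 − (-1/7)·u_0 = (12/7, -10/7, -6/7).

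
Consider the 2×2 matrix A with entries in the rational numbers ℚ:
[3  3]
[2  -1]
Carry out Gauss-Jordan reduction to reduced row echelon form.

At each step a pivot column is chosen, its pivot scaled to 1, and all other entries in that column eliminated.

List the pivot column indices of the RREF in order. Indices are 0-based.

[1] R0 /= 3  ⇒  (1, 1)
     R1 -= 2·R0  ⇒  (0, -3)
[2] R1 /= -3  ⇒  (0, 1)
     R0 -= 1·R1  ⇒  (1, 0)

pivot columns: 0, 1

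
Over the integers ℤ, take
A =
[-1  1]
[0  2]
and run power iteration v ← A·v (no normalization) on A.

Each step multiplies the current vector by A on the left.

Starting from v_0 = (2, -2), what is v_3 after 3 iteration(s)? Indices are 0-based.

v_0 = (2, -2).
v_1 = A·v_0 = (-4, -4).
v_2 = A·v_1 = (0, -8).
v_3 = A·v_2 = (-8, -16).

v_3 = (-8, -16)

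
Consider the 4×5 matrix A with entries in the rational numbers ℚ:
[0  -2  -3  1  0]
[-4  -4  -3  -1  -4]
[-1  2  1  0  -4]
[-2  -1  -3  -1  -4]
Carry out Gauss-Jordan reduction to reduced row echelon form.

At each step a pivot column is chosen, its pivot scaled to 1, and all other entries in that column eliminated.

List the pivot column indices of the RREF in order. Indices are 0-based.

pivot columns: 0, 1, 2, 3

step 1: exchange rows 0,1
step 1: normalize row 0 (÷-4) = (1, 1, 3/4, 1/4, 1)
  row 2: subtract -1×row0 = (0, 3, 7/4, 1/4, -3)
  row 3: subtract -2×row0 = (0, 1, -3/2, -1/2, -2)
step 2: normalize row 1 (÷-2) = (0, 1, 3/2, -1/2, 0)
  row 0: subtract 1×row1 = (1, 0, -3/4, 3/4, 1)
  row 2: subtract 3×row1 = (0, 0, -11/4, 7/4, -3)
  row 3: subtract 1×row1 = (0, 0, -3, 0, -2)
step 3: normalize row 2 (÷-11/4) = (0, 0, 1, -7/11, 12/11)
  row 0: subtract -3/4×row2 = (1, 0, 0, 3/11, 20/11)
  row 1: subtract 3/2×row2 = (0, 1, 0, 5/11, -18/11)
  row 3: subtract -3×row2 = (0, 0, 0, -21/11, 14/11)
step 4: normalize row 3 (÷-21/11) = (0, 0, 0, 1, -2/3)
  row 0: subtract 3/11×row3 = (1, 0, 0, 0, 2)
  row 1: subtract 5/11×row3 = (0, 1, 0, 0, -4/3)
  row 2: subtract -7/11×row3 = (0, 0, 1, 0, 2/3)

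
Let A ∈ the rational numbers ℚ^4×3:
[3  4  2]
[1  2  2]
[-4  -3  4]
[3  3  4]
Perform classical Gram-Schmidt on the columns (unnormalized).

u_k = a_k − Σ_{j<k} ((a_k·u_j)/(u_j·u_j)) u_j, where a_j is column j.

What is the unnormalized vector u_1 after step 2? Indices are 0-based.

u_1 = (1, 1, 1, 0)

Step 1: u_0 = a_0 = (3, 1, -4, 3).
Step 2: u_1 = a_1 − (1)·u_0 = (1, 1, 1, 0).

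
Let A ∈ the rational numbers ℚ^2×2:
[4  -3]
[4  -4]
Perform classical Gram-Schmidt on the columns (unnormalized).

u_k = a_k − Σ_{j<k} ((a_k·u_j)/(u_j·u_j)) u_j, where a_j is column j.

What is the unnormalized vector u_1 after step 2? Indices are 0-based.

u_1 = (1/2, -1/2)

Step 1: u_0 = a_0 = (4, 4).
Step 2: u_1 = a_1 − (-7/8)·u_0 = (1/2, -1/2).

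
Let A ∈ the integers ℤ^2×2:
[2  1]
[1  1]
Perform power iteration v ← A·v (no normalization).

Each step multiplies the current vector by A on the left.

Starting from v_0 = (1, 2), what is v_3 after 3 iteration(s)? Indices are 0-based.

v_0 = (1, 2).
v_1 = A·v_0 = (4, 3).
v_2 = A·v_1 = (11, 7).
v_3 = A·v_2 = (29, 18).

v_3 = (29, 18)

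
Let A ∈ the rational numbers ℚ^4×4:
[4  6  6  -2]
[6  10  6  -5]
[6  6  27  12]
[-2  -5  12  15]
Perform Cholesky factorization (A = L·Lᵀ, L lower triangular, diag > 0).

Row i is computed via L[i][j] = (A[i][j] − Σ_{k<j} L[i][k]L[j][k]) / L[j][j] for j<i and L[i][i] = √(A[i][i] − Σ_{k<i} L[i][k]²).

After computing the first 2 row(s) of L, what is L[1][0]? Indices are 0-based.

L[1][0] = 3

Step 1: L[0][0] = √(4) = 2.
  L[1][0] = (6) / L[0][0] = 3.
Step 2: L[1][1] = √(1) = 1.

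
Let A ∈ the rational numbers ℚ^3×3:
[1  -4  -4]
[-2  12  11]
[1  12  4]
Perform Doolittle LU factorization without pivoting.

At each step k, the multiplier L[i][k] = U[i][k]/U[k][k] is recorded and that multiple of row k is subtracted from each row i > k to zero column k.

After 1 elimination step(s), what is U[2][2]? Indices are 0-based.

[col 0] pivot 1
  R1 -= -2*R0 → (0, 4, 3)  (L[1][0] := -2)
  R2 -= 1*R0 → (0, 16, 8)  (L[2][0] := 1)

U[2][2] = 8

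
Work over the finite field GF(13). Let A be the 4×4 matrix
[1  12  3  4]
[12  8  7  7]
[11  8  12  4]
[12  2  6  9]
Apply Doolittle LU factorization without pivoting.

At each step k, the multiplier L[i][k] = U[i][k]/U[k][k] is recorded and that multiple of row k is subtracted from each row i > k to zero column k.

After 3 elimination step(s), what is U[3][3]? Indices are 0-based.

U[3][3] = 7

Step 1: pivot at (0,0) is 1.
  row1 ← row1 − (12)·row0  ⇒  L[1][0]=12, U row1=(0, 7, 10, 11)
  row2 ← row2 − (11)·row0  ⇒  L[2][0]=11, U row2=(0, 6, 5, 12)
  row3 ← row3 − (12)·row0  ⇒  L[3][0]=12, U row3=(0, 1, 9, 0)
Step 2: pivot at (1,1) is 7.
  row2 ← row2 − (12)·row1  ⇒  L[2][1]=12, U row2=(0, 0, 2, 10)
  row3 ← row3 − (2)·row1  ⇒  L[3][1]=2, U row3=(0, 0, 2, 4)
Step 3: pivot at (2,2) is 2.
  row3 ← row3 − (1)·row2  ⇒  L[3][2]=1, U row3=(0, 0, 0, 7)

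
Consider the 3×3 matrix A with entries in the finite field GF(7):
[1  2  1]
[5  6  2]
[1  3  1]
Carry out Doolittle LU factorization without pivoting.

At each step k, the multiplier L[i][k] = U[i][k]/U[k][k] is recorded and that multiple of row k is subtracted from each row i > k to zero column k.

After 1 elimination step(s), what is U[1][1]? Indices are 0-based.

U[1][1] = 3

Step 1: pivot at (0,0) is 1.
  row1 ← row1 − (5)·row0  ⇒  L[1][0]=5, U row1=(0, 3, 4)
  row2 ← row2 − (1)·row0  ⇒  L[2][0]=1, U row2=(0, 1, 0)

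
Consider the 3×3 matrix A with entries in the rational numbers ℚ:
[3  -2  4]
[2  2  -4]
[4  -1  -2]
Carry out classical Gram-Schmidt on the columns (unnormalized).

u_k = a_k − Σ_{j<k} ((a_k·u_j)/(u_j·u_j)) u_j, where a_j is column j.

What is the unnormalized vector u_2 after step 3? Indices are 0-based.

u_2 = (16/9, 8/9, -16/9)

Step 1: u_0 = a_0 = (3, 2, 4).
Step 2: u_1 = a_1 − (-6/29)·u_0 = (-40/29, 70/29, -5/29).
Step 3: u_2 = a_2 − (-4/29)·u_0 − (-86/45)·u_1 = (16/9, 8/9, -16/9).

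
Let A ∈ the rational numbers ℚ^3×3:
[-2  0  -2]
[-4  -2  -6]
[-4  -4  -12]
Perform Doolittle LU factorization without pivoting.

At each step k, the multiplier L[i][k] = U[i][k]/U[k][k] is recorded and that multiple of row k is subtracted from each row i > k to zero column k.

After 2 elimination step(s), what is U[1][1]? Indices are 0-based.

Step 1: pivot at (0,0) is -2.
  row1 ← row1 − (2)·row0  ⇒  L[1][0]=2, U row1=(0, -2, -2)
  row2 ← row2 − (2)·row0  ⇒  L[2][0]=2, U row2=(0, -4, -8)
Step 2: pivot at (1,1) is -2.
  row2 ← row2 − (2)·row1  ⇒  L[2][1]=2, U row2=(0, 0, -4)

U[1][1] = -2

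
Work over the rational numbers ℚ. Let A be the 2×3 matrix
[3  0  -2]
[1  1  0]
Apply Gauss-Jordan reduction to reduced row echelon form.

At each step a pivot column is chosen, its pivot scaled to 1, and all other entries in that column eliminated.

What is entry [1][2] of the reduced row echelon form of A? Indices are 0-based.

[1] R0 /= 3  ⇒  (1, 0, -2/3)
     R1 -= 1·R0  ⇒  (0, 1, 2/3)
[2] R1 /= 1  ⇒  (0, 1, 2/3)

M[1][2] = 2/3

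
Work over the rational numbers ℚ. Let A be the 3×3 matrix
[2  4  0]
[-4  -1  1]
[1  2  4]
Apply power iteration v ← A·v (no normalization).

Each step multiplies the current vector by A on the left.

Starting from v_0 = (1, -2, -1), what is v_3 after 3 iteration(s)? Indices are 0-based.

v_0 = (1, -2, -1).
v_1 = A·v_0 = (-6, -3, -7).
v_2 = A·v_1 = (-24, 20, -40).
v_3 = A·v_2 = (32, 36, -144).

v_3 = (32, 36, -144)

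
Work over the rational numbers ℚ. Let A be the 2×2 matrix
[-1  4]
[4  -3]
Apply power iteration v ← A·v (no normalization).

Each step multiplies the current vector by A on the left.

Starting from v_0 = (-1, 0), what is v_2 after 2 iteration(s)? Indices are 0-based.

v_0 = (-1, 0).
v_1 = A·v_0 = (1, -4).
v_2 = A·v_1 = (-17, 16).

v_2 = (-17, 16)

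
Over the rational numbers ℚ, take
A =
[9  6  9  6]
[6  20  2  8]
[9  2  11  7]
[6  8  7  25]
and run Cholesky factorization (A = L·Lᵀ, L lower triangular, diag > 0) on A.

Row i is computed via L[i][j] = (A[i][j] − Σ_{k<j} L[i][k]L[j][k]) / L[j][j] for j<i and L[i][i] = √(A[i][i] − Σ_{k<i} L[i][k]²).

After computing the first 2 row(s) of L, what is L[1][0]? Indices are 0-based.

Step 1: L[0][0] = √(9) = 3.
  L[1][0] = (6) / L[0][0] = 2.
Step 2: L[1][1] = √(16) = 4.

L[1][0] = 2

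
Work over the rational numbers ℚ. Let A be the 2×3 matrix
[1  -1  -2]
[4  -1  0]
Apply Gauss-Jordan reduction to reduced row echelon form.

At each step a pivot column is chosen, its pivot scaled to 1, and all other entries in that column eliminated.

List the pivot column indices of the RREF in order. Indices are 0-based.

pivot columns: 0, 1

pivot(0,0)=1: scale R0 → (1, -1, -2)
  clear (1,0): R1 −= (4)R0 → (0, 3, 8)
pivot(1,1)=3: scale R1 → (0, 1, 8/3)
  clear (0,1): R0 −= (-1)R1 → (1, 0, 2/3)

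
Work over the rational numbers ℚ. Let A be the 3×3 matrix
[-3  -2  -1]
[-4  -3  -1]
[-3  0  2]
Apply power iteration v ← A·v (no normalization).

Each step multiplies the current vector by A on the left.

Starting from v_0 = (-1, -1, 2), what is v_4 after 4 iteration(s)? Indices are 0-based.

v_0 = (-1, -1, 2).
v_1 = A·v_0 = (3, 5, 7).
v_2 = A·v_1 = (-26, -34, 5).
v_3 = A·v_2 = (141, 201, 88).
v_4 = A·v_3 = (-913, -1255, -247).

v_4 = (-913, -1255, -247)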